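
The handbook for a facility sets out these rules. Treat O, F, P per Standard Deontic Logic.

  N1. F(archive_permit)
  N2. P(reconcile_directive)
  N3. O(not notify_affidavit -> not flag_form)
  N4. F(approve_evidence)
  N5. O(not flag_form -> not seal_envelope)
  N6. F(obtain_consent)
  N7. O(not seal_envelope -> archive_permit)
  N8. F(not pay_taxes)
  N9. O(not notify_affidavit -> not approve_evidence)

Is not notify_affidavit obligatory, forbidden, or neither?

Forbidden

Premise 1, F(archive_permit), is equivalent to O(not archive_permit).
Premise 7, O(not seal_envelope -> archive_permit), contraposes to O(not archive_permit -> seal_envelope); with O(not archive_permit) we get O(seal_envelope).
The contrapositive of premise 5 (O(not flag_form -> not seal_envelope)) is O(seal_envelope -> flag_form), and O(seal_envelope) is already established, so O(flag_form).
The contrapositive of premise 3 (O(not notify_affidavit -> not flag_form)) is O(flag_form -> notify_affidavit), and O(flag_form) is already established, so O(notify_affidavit).
Premises 2, 4, 6, 8, 9 do not contribute to this derivation.
Thus O(notify_affidavit), which is F(not notify_affidavit): not notify_affidavit is forbidden.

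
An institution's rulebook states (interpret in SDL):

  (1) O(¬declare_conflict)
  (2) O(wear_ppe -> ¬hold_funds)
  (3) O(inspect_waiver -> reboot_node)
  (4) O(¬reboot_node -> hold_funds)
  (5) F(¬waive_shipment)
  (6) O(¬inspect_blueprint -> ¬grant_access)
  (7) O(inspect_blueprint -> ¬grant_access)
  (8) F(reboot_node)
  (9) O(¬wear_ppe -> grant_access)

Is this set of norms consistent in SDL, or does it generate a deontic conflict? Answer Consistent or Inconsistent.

Inconsistent

By case analysis on ¬inspect_blueprint: premise 6 gives O(¬inspect_blueprint -> ¬grant_access) and premise 7 gives O(inspect_blueprint -> ¬grant_access), so O(¬grant_access) either way.
Premise 9, O(¬wear_ppe -> grant_access), contraposes to O(¬grant_access -> wear_ppe); with O(¬grant_access) we get O(wear_ppe).
With premise 2, O(wear_ppe -> ¬hold_funds), the K-axiom yields O(¬hold_funds).
Premise 4, O(¬reboot_node -> hold_funds), contraposes to O(¬hold_funds -> reboot_node); with O(¬hold_funds) we get O(reboot_node).
But premise 8, F(reboot_node), means O(¬reboot_node).
We now have both O(reboot_node) and O(¬reboot_node) — reboot_node is simultaneously obligatory and forbidden, violating the D-axiom.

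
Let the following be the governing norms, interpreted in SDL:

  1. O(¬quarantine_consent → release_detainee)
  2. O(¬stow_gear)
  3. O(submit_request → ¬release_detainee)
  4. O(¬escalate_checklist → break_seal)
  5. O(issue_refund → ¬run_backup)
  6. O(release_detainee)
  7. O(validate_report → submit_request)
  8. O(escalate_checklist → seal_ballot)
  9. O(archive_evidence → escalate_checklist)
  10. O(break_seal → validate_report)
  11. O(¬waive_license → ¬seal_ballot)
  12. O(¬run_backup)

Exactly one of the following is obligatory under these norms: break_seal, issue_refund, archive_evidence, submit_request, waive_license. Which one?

Premise 6 gives O(release_detainee).
Premise 3, O(submit_request → ¬release_detainee), contraposes to O(release_detainee → ¬submit_request); with O(release_detainee) we get O(¬submit_request).
Premise 7 is O(validate_report → submit_request); contrapositively O(¬submit_request → ¬validate_report). Since O(¬submit_request) holds, K gives O(¬validate_report).
Premise 10 is O(break_seal → validate_report); contrapositively O(¬validate_report → ¬break_seal). Since O(¬validate_report) holds, K gives O(¬break_seal).
The contrapositive of premise 4 (O(¬escalate_checklist → break_seal)) is O(¬break_seal → escalate_checklist), and O(¬break_seal) is already established, so O(escalate_checklist).
Applying K to premise 8 (O(escalate_checklist → seal_ballot)) and O(escalate_checklist) yields O(seal_ballot).
Premise 11, O(¬waive_license → ¬seal_ballot), contraposes to O(seal_ballot → waive_license); with O(seal_ballot) we get O(waive_license).
So O(waive_license) holds — waive_license is obligatory. None of the other listed options is made obligatory by any chain of premises.

waive_license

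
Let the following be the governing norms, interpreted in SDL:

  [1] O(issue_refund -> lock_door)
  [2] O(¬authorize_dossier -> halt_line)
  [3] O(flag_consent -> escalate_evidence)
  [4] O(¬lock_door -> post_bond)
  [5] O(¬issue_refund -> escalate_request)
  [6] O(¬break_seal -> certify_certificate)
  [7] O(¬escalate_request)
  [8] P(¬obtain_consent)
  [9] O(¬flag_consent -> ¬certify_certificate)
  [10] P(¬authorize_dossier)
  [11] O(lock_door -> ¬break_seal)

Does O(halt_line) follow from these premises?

No

Premise 2 is O(¬authorize_dossier -> halt_line), but O(¬authorize_dossier) is not derivable from the premises (the permission P(¬authorize_dossier) asserts only ¬O(authorize_dossier), not O(¬authorize_dossier)), so it does not yield O(halt_line).
No other premise forces O(halt_line). An ideal world satisfying every premise can still have halt_line false, so O(halt_line) is not derivable.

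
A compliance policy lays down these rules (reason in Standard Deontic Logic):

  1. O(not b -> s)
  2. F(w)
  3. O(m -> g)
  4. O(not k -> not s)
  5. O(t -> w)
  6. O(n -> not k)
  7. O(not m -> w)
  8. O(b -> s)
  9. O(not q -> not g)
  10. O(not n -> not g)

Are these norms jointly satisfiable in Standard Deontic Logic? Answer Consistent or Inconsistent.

Premises 8 and 1 cover both cases: O(b -> s) and O(not b -> s). Since b ∨ not b is a tautology, O(s) follows.
Premise 4, O(not k -> not s), contraposes to O(s -> k); with O(s) we get O(k).
Premise 6, O(n -> not k), contraposes to O(k -> not n); with O(k) we get O(not n).
From O(not n) and premise 10, O(not n -> not g), we obtain O(not g).
Premise 3, O(m -> g), contraposes to O(not g -> not m); with O(not g) we get O(not m).
With premise 7, O(not m -> w), the K-axiom yields O(w).
However, F(w) at premise 2 amounts to O(not w).
We now have both O(w) and O(not w) — w is simultaneously obligatory and forbidden, violating the D-axiom.

Inconsistent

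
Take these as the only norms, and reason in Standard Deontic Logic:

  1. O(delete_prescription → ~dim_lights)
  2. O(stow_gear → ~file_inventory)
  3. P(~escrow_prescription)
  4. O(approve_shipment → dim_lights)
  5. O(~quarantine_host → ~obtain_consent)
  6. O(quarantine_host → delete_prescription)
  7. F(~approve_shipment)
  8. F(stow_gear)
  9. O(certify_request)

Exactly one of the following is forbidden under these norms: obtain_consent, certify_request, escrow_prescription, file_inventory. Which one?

Premise 7, F(~approve_shipment), is equivalent to O(approve_shipment).
Premise 4 is O(approve_shipment → dim_lights); since O(approve_shipment), deontic closure gives O(dim_lights).
The contrapositive of premise 1 (O(delete_prescription → ~dim_lights)) is O(dim_lights → ~delete_prescription), and O(dim_lights) is already established, so O(~delete_prescription).
The contrapositive of premise 6 (O(quarantine_host → delete_prescription)) is O(~delete_prescription → ~quarantine_host), and O(~delete_prescription) is already established, so O(~quarantine_host).
Applying K to premise 5 (O(~quarantine_host → ~obtain_consent)) and O(~quarantine_host) yields O(~obtain_consent).
So O(~obtain_consent) holds, i.e. obtain_consent is forbidden. None of the other listed options is forbidden under the premises.

obtain_consent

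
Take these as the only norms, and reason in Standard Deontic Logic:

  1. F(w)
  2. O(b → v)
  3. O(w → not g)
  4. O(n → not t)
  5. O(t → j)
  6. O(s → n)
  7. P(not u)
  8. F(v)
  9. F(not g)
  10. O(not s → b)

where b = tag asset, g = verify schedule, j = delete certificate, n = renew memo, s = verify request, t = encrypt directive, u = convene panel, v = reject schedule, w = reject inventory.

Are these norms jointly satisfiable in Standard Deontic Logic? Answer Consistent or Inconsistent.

Consistent

Premise 3 is O(w → not g), but O(w) is not derivable from the premises, so it does not yield O(not g).
So O(not g) is not derivable, and the apparent clash with O(g) does not arise.
A world satisfying every obligation exists (e.g. b=false, g=true, j=false, n=true, s=true, t=false, u=false, v=false, w=false); no atom is both obligatory and forbidden, so the set is consistent.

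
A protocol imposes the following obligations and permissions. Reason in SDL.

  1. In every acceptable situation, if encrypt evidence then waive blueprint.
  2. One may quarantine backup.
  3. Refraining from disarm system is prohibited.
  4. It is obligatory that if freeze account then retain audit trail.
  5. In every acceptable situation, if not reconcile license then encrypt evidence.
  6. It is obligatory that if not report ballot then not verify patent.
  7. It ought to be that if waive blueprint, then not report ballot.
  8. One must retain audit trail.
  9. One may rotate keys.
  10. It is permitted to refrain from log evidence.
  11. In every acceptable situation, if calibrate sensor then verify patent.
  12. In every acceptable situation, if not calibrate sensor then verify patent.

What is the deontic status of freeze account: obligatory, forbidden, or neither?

Neither

Premise 4 is O(freeze_account → retain_audit_trail); even if O(retain_audit_trail) held, inferring O(freeze_account) would be affirming the consequent — invalid.
No premise or chain of K-axiom applications forces O(freeze_account), and none forces O(¬freeze_account). So freeze_account is neither obligatory nor forbidden under these norms.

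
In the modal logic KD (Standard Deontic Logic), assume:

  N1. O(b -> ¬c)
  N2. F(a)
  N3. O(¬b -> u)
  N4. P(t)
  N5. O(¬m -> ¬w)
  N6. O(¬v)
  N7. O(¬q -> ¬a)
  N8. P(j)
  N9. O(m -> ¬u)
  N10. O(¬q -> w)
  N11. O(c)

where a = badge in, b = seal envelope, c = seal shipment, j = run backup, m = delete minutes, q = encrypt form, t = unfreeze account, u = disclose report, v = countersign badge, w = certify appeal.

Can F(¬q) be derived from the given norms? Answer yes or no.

From premise 11 we have O(c).
Premise 1 is O(b -> ¬c); contrapositively O(c -> ¬b). Since O(c) holds, K gives O(¬b).
With premise 3, O(¬b -> u), the K-axiom yields O(u).
Premise 9, O(m -> ¬u), contraposes to O(u -> ¬m); with O(u) we get O(¬m).
With premise 5, O(¬m -> ¬w), the K-axiom yields O(¬w).
Premise 10 is O(¬q -> w); contrapositively O(¬w -> q). Since O(¬w) holds, K gives O(q).
Premises 2, 4, 6, 7, 8 do not contribute to this derivation.
So O(q) holds, i.e. F(¬q). The claim follows.

Yes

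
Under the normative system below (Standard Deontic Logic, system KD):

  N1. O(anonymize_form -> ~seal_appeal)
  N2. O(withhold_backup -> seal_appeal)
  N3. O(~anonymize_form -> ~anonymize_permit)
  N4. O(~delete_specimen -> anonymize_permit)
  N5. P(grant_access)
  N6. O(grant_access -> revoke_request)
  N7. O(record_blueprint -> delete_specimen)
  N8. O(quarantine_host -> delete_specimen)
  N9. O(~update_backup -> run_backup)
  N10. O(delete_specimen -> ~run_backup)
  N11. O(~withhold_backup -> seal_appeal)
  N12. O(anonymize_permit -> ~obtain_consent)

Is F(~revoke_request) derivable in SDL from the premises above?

No

Premise 6 is O(grant_access -> revoke_request), but O(grant_access) is not derivable from the premises (the permission P(grant_access) asserts only ~O(~grant_access), not O(grant_access)), so it does not yield O(revoke_request).
No other premise forces O(revoke_request). An ideal world satisfying every premise can still have ~revoke_request true, so F(~revoke_request) is not derivable.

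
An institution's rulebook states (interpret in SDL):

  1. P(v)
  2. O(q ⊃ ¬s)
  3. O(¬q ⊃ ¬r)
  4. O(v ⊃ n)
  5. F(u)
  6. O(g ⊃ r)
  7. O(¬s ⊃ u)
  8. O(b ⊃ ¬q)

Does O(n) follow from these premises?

Premise 4 is O(v ⊃ n), but O(v) is not derivable from the premises (the permission P(v) asserts only ¬O(¬v), not O(v)), so it does not yield O(n).
No other premise forces O(n). An ideal world satisfying every premise can still have n false, so O(n) is not derivable.

No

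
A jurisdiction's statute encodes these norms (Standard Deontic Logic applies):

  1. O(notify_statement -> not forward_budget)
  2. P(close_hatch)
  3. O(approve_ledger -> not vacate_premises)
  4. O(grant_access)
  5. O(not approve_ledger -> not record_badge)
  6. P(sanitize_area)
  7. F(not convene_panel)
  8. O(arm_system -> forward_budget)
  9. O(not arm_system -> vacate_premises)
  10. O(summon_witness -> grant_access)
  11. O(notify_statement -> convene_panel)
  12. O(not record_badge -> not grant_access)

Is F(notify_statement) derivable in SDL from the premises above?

Premise 4 gives O(grant_access).
Premise 12 is O(not record_badge -> not grant_access); contrapositively O(grant_access -> record_badge). Since O(grant_access) holds, K gives O(record_badge).
Premise 5, O(not approve_ledger -> not record_badge), contraposes to O(record_badge -> approve_ledger); with O(record_badge) we get O(approve_ledger).
Applying K to premise 3 (O(approve_ledger -> not vacate_premises)) and O(approve_ledger) yields O(not vacate_premises).
The contrapositive of premise 9 (O(not arm_system -> vacate_premises)) is O(not vacate_premises -> arm_system), and O(not vacate_premises) is already established, so O(arm_system).
With premise 8, O(arm_system -> forward_budget), the K-axiom yields O(forward_budget).
Premise 1 is O(notify_statement -> not forward_budget); contrapositively O(forward_budget -> not notify_statement). Since O(forward_budget) holds, K gives O(not notify_statement).
Premises 2, 6, 7, 10, 11 do not contribute to this derivation.
So O(not notify_statement) holds, i.e. F(notify_statement). The claim follows.

Yes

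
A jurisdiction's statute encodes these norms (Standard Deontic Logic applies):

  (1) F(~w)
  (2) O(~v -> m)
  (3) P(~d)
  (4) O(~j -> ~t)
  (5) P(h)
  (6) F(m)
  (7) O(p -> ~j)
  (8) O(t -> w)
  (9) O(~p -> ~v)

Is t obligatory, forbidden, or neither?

Forbidden

Premise 6 is F(m), i.e. O(~m).
The contrapositive of premise 2 (O(~v -> m)) is O(~m -> v), and O(~m) is already established, so O(v).
Premise 9, O(~p -> ~v), contraposes to O(v -> p); with O(v) we get O(p).
Applying K to premise 7 (O(p -> ~j)) and O(p) yields O(~j).
Applying K to premise 4 (O(~j -> ~t)) and O(~j) yields O(~t).
Premises 1, 3, 5, 8 do not contribute to this derivation.
Thus O(~t), which is F(t): t is forbidden.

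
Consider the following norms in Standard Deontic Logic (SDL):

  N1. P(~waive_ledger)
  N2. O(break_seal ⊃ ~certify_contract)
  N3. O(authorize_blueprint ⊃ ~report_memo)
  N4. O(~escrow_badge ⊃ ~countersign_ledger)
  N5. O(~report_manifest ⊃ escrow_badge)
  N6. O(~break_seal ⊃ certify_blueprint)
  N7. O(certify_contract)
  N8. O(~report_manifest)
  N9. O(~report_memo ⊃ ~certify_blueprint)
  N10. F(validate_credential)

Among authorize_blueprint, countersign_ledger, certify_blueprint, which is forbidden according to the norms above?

authorize_blueprint

From premise 7 we have O(certify_contract).
Premise 2 is O(break_seal ⊃ ~certify_contract); contrapositively O(certify_contract ⊃ ~break_seal). Since O(certify_contract) holds, K gives O(~break_seal).
Applying K to premise 6 (O(~break_seal ⊃ certify_blueprint)) and O(~break_seal) yields O(certify_blueprint).
Premise 9, O(~report_memo ⊃ ~certify_blueprint), contraposes to O(certify_blueprint ⊃ report_memo); with O(certify_blueprint) we get O(report_memo).
The contrapositive of premise 3 (O(authorize_blueprint ⊃ ~report_memo)) is O(report_memo ⊃ ~authorize_blueprint), and O(report_memo) is already established, so O(~authorize_blueprint).
So O(~authorize_blueprint) holds, i.e. authorize_blueprint is forbidden. None of the other listed options is forbidden under the premises.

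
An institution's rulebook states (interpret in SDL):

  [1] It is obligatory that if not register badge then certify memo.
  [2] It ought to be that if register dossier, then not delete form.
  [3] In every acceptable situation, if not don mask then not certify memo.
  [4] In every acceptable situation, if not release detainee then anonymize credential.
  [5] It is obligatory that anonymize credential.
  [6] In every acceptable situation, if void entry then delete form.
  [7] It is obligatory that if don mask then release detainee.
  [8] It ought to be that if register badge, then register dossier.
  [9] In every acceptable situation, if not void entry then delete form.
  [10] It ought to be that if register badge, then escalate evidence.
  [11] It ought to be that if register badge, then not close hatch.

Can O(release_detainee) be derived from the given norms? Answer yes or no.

Yes

Premises 9 and 6 cover both cases: O(¬void_entry → delete_form) and O(void_entry → delete_form). Since ¬void_entry ∨ void_entry is a tautology, O(delete_form) follows.
Premise 2 is O(register_dossier → ¬delete_form); contrapositively O(delete_form → ¬register_dossier). Since O(delete_form) holds, K gives O(¬register_dossier).
Premise 8 is O(register_badge → register_dossier); contrapositively O(¬register_dossier → ¬register_badge). Since O(¬register_dossier) holds, K gives O(¬register_badge).
Applying K to premise 1 (O(¬register_badge → certify_memo)) and O(¬register_badge) yields O(certify_memo).
Premise 3, O(¬don_mask → ¬certify_memo), contraposes to O(certify_memo → don_mask); with O(certify_memo) we get O(don_mask).
With premise 7, O(don_mask → release_detainee), the K-axiom yields O(release_detainee).
Premises 4, 5, 10, 11 do not contribute to this derivation.
So O(release_detainee) follows.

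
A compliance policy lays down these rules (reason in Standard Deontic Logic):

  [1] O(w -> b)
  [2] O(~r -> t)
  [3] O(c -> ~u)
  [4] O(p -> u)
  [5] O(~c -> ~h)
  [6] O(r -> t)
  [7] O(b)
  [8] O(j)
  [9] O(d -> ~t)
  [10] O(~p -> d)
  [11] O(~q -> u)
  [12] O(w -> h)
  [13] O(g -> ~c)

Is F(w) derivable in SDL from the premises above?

Premises 6 and 2 cover both cases: O(r -> t) and O(~r -> t). Since r ∨ ~r is a tautology, O(t) follows.
The contrapositive of premise 9 (O(d -> ~t)) is O(t -> ~d), and O(t) is already established, so O(~d).
Premise 10 is O(~p -> d); contrapositively O(~d -> p). Since O(~d) holds, K gives O(p).
With premise 4, O(p -> u), the K-axiom yields O(u).
Premise 3, O(c -> ~u), contraposes to O(u -> ~c); with O(u) we get O(~c).
From O(~c) and premise 5, O(~c -> ~h), we obtain O(~h).
Premise 12, O(w -> h), contraposes to O(~h -> ~w); with O(~h) we get O(~w).
Premises 1, 7, 8, 11, 13 do not contribute to this derivation.
So O(~w) holds, i.e. F(w). The claim follows.

Yes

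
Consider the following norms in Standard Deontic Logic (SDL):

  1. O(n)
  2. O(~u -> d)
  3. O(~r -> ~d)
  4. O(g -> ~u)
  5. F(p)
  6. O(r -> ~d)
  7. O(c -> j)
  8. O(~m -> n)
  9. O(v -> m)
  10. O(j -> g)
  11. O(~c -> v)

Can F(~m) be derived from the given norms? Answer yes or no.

Yes

Premises 6 and 3 cover both cases: O(r -> ~d) and O(~r -> ~d). Since r ∨ ~r is a tautology, O(~d) follows.
The contrapositive of premise 2 (O(~u -> d)) is O(~d -> u), and O(~d) is already established, so O(u).
Premise 4 is O(g -> ~u); contrapositively O(u -> ~g). Since O(u) holds, K gives O(~g).
Premise 10 is O(j -> g); contrapositively O(~g -> ~j). Since O(~g) holds, K gives O(~j).
The contrapositive of premise 7 (O(c -> j)) is O(~j -> ~c), and O(~j) is already established, so O(~c).
With premise 11, O(~c -> v), the K-axiom yields O(v).
Premise 9 is O(v -> m); since O(v), deontic closure gives O(m).
Premises 1, 5, 8 do not contribute to this derivation.
So O(m) holds, i.e. F(~m). The claim follows.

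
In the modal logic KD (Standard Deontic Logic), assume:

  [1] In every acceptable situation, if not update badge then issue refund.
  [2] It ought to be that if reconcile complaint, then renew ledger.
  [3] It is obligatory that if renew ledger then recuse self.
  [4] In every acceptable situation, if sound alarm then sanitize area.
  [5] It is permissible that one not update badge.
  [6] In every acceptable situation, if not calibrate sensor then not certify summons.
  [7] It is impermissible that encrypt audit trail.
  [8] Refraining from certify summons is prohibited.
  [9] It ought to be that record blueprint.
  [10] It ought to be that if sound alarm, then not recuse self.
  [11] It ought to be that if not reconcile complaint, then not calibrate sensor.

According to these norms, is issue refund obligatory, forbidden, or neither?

Neither

Premise 1 is O(¬update_badge → issue_refund), but O(¬update_badge) is not derivable from the premises (the permission P(¬update_badge) asserts only ¬O(update_badge), not O(¬update_badge)), so it does not yield O(issue_refund).
No premise or chain of K-axiom applications forces O(issue_refund), and none forces O(¬issue_refund). So issue_refund is neither obligatory nor forbidden under these norms.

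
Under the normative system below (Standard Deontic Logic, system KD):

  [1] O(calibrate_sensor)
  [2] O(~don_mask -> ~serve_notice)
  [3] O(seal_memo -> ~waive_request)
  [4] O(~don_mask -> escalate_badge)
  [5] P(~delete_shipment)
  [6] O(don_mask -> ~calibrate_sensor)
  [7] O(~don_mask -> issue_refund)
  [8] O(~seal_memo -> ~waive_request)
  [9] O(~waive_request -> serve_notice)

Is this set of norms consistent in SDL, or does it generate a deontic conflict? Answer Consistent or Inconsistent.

Inconsistent

Premises 8 and 3 cover both cases: O(~seal_memo -> ~waive_request) and O(seal_memo -> ~waive_request). Since ~seal_memo ∨ seal_memo is a tautology, O(~waive_request) follows.
Premise 9 is O(~waive_request -> serve_notice); since O(~waive_request), deontic closure gives O(serve_notice).
Premise 2, O(~don_mask -> ~serve_notice), contraposes to O(serve_notice -> don_mask); with O(serve_notice) we get O(don_mask).
With premise 6, O(don_mask -> ~calibrate_sensor), the K-axiom yields O(~calibrate_sensor).
However, premise 1 gives O(calibrate_sensor).
We now have both O(~calibrate_sensor) and O(calibrate_sensor) — calibrate_sensor is simultaneously obligatory and forbidden, violating the D-axiom.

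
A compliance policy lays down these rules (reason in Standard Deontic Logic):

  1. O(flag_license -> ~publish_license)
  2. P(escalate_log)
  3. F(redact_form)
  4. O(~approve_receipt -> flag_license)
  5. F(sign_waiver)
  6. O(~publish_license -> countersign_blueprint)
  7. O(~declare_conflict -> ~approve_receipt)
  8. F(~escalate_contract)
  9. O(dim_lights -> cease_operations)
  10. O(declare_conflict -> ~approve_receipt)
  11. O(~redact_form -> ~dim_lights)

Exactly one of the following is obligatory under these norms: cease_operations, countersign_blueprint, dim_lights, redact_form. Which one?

Premises 7 and 10 are O(~declare_conflict -> ~approve_receipt) and O(declare_conflict -> ~approve_receipt); every ideal world satisfies ~declare_conflict or declare_conflict, so in either case ~approve_receipt holds — hence O(~approve_receipt).
From O(~approve_receipt) and premise 4, O(~approve_receipt -> flag_license), we obtain O(flag_license).
From O(flag_license) and premise 1, O(flag_license -> ~publish_license), we obtain O(~publish_license).
Premise 6 is O(~publish_license -> countersign_blueprint); since O(~publish_license), deontic closure gives O(countersign_blueprint).
So O(countersign_blueprint) holds — countersign_blueprint is obligatory. None of the other listed options is made obligatory by any chain of premises.

countersign_blueprint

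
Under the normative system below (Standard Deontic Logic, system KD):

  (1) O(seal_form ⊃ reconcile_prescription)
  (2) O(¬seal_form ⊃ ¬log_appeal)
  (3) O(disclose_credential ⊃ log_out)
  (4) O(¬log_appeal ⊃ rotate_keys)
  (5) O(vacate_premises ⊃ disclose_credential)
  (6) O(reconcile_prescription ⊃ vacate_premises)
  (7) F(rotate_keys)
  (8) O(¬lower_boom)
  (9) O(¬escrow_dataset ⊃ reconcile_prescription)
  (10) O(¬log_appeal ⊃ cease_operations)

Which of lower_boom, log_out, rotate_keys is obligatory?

Premise 7 is F(rotate_keys), i.e. O(¬rotate_keys).
Premise 4 is O(¬log_appeal ⊃ rotate_keys); contrapositively O(¬rotate_keys ⊃ log_appeal). Since O(¬rotate_keys) holds, K gives O(log_appeal).
The contrapositive of premise 2 (O(¬seal_form ⊃ ¬log_appeal)) is O(log_appeal ⊃ seal_form), and O(log_appeal) is already established, so O(seal_form).
Premise 1 is O(seal_form ⊃ reconcile_prescription); since O(seal_form), deontic closure gives O(reconcile_prescription).
Premise 6 is O(reconcile_prescription ⊃ vacate_premises); since O(reconcile_prescription), deontic closure gives O(vacate_premises).
Premise 5 is O(vacate_premises ⊃ disclose_credential); since O(vacate_premises), deontic closure gives O(disclose_credential).
With premise 3, O(disclose_credential ⊃ log_out), the K-axiom yields O(log_out).
So O(log_out) holds — log_out is obligatory. None of the other listed options is made obligatory by any chain of premises.

log_out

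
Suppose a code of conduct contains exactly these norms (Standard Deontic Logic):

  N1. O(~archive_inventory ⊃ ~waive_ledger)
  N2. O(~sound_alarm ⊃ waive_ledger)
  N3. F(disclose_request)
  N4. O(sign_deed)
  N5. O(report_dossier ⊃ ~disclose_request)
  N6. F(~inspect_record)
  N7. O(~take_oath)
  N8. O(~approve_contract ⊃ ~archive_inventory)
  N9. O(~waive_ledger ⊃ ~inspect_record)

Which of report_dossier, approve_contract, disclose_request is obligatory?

F(~inspect_record) at premise 6 means O(inspect_record).
Premise 9 is O(~waive_ledger ⊃ ~inspect_record); contrapositively O(inspect_record ⊃ waive_ledger). Since O(inspect_record) holds, K gives O(waive_ledger).
Premise 1 is O(~archive_inventory ⊃ ~waive_ledger); contrapositively O(waive_ledger ⊃ archive_inventory). Since O(waive_ledger) holds, K gives O(archive_inventory).
Premise 8 is O(~approve_contract ⊃ ~archive_inventory); contrapositively O(archive_inventory ⊃ approve_contract). Since O(archive_inventory) holds, K gives O(approve_contract).
So O(approve_contract) holds — approve_contract is obligatory. None of the other listed options is made obligatory by any chain of premises.

approve_contract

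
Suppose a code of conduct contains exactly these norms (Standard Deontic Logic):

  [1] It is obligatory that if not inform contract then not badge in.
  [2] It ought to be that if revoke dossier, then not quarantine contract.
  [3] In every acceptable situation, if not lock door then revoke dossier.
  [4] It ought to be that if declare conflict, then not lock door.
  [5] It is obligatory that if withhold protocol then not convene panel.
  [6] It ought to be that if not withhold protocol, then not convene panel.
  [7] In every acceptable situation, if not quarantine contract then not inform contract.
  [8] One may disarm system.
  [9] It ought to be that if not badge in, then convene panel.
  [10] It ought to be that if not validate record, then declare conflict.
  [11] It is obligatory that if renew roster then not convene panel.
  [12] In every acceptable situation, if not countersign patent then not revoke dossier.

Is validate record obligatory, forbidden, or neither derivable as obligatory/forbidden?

Obligatory

By case analysis on withhold_protocol: premise 5 gives O(withhold_protocol → ¬convene_panel) and premise 6 gives O(¬withhold_protocol → ¬convene_panel), so O(¬convene_panel) either way.
The contrapositive of premise 9 (O(¬badge_in → convene_panel)) is O(¬convene_panel → badge_in), and O(¬convene_panel) is already established, so O(badge_in).
Premise 1 is O(¬inform_contract → ¬badge_in); contrapositively O(badge_in → inform_contract). Since O(badge_in) holds, K gives O(inform_contract).
Premise 7 is O(¬quarantine_contract → ¬inform_contract); contrapositively O(inform_contract → quarantine_contract). Since O(inform_contract) holds, K gives O(quarantine_contract).
Premise 2 is O(revoke_dossier → ¬quarantine_contract); contrapositively O(quarantine_contract → ¬revoke_dossier). Since O(quarantine_contract) holds, K gives O(¬revoke_dossier).
The contrapositive of premise 3 (O(¬lock_door → revoke_dossier)) is O(¬revoke_dossier → lock_door), and O(¬revoke_dossier) is already established, so O(lock_door).
The contrapositive of premise 4 (O(declare_conflict → ¬lock_door)) is O(lock_door → ¬declare_conflict), and O(lock_door) is already established, so O(¬declare_conflict).
Premise 10 is O(¬validate_record → declare_conflict); contrapositively O(¬declare_conflict → validate_record). Since O(¬declare_conflict) holds, K gives O(validate_record).
Premises 8, 11, 12 do not contribute to this derivation.
Hence validate_record is obligatory.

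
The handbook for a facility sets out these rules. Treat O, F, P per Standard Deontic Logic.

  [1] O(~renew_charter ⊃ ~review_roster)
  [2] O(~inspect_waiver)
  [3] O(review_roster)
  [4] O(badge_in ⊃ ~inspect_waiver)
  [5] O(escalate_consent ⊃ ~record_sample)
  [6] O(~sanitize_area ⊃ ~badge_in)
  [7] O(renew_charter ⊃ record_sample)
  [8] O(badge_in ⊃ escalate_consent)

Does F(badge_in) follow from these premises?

Yes

Premise 3 gives O(review_roster).
Premise 1 is O(~renew_charter ⊃ ~review_roster); contrapositively O(review_roster ⊃ renew_charter). Since O(review_roster) holds, K gives O(renew_charter).
Premise 7 is O(renew_charter ⊃ record_sample); since O(renew_charter), deontic closure gives O(record_sample).
The contrapositive of premise 5 (O(escalate_consent ⊃ ~record_sample)) is O(record_sample ⊃ ~escalate_consent), and O(record_sample) is already established, so O(~escalate_consent).
Premise 8 is O(badge_in ⊃ escalate_consent); contrapositively O(~escalate_consent ⊃ ~badge_in). Since O(~escalate_consent) holds, K gives O(~badge_in).
Premises 2, 4, 6 do not contribute to this derivation.
So O(~badge_in) holds, i.e. F(badge_in). The claim follows.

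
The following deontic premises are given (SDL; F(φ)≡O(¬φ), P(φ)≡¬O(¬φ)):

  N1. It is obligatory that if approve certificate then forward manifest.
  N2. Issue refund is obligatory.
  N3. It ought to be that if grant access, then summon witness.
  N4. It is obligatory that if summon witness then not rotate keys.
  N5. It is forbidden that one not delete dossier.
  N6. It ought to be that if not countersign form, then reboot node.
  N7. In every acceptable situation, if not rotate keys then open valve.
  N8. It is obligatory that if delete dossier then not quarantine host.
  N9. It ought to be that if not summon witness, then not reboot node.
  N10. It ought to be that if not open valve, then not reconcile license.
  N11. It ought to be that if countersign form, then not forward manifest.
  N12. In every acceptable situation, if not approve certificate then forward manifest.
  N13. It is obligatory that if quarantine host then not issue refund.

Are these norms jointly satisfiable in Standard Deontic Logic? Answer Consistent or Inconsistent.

Premise 13 is O(quarantine_host → ¬issue_refund), but O(quarantine_host) is not derivable from the premises, so it does not yield O(¬issue_refund).
So O(¬issue_refund) is not derivable, and the apparent clash with O(issue_refund) does not arise.
A world satisfying every obligation exists (e.g. approve_certificate=false, countersign_form=false, delete_dossier=true, forward_manifest=true, grant_access=false, issue_refund=true, open_valve=true, quarantine_host=false, reboot_node=true, reconcile_license=false, rotate_keys=false, summon_witness=true); no atom is both obligatory and forbidden, so the set is consistent.

Consistent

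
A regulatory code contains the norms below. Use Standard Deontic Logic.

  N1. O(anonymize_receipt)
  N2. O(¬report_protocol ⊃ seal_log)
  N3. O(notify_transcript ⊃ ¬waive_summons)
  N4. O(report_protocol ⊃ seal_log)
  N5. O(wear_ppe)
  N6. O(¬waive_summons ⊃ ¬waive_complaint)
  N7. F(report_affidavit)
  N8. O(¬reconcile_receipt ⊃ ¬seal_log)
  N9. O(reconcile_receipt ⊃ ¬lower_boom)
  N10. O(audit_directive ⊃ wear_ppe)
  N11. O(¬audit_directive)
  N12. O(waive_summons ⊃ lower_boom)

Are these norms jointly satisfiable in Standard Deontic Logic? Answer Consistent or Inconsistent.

Consistent

Premise 10 is O(audit_directive ⊃ wear_ppe); even if O(wear_ppe) held, inferring O(audit_directive) would be affirming the consequent — invalid.
So O(audit_directive) is not derivable, and the apparent clash with O(¬audit_directive) does not arise.
A world satisfying every obligation exists (e.g. anonymize_receipt=true, audit_directive=false, lower_boom=false, notify_transcript=false, reconcile_receipt=true, report_affidavit=false, report_protocol=false, seal_log=true, waive_complaint=false, waive_summons=false, wear_ppe=true); no atom is both obligatory and forbidden, so the set is consistent.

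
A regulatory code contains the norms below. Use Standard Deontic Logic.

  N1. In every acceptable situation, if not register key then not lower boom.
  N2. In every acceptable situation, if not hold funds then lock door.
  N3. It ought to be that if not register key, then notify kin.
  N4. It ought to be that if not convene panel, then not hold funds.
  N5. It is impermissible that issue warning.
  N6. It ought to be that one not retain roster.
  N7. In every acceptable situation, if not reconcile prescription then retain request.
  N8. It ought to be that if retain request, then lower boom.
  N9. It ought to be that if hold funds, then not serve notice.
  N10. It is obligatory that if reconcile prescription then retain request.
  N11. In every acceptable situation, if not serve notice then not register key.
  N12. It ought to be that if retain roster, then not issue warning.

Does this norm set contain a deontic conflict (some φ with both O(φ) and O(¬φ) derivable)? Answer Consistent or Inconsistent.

Premise 12 is O(retain_roster → ¬issue_warning); even if O(¬issue_warning) held, inferring O(retain_roster) would be affirming the consequent — invalid.
So O(retain_roster) is not derivable, and the apparent clash with O(¬retain_roster) does not arise.
A world satisfying every obligation exists (e.g. convene_panel=false, hold_funds=false, issue_warning=false, lock_door=true, lower_boom=true, notify_kin=false, reconcile_prescription=false, register_key=true, retain_request=true, retain_roster=false, serve_notice=true); no atom is both obligatory and forbidden, so the set is consistent.

Consistent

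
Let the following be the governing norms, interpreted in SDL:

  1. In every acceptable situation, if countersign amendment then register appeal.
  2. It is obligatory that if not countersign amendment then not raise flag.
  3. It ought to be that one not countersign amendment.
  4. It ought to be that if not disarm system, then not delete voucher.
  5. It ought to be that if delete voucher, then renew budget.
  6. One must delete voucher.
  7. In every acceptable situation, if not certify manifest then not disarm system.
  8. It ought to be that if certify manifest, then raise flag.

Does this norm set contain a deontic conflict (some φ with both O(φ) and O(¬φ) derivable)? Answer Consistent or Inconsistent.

Premise 3 gives O(¬countersign_amendment).
With premise 2, O(¬countersign_amendment → ¬raise_flag), the K-axiom yields O(¬raise_flag).
The contrapositive of premise 8 (O(certify_manifest → raise_flag)) is O(¬raise_flag → ¬certify_manifest), and O(¬raise_flag) is already established, so O(¬certify_manifest).
Premise 7 is O(¬certify_manifest → ¬disarm_system); since O(¬certify_manifest), deontic closure gives O(¬disarm_system).
From O(¬disarm_system) and premise 4, O(¬disarm_system → ¬delete_voucher), we obtain O(¬delete_voucher).
But premise 6 directly asserts O(delete_voucher).
We now have both O(¬delete_voucher) and O(delete_voucher) — delete_voucher is simultaneously obligatory and forbidden, violating the D-axiom.

Inconsistent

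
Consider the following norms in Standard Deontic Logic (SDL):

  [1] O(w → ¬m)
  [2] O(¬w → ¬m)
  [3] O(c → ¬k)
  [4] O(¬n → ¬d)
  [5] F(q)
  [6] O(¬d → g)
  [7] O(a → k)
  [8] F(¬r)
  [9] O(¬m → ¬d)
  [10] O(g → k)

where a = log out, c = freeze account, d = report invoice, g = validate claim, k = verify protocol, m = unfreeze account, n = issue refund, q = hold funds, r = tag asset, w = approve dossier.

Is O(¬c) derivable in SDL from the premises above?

By case analysis on ¬w: premise 2 gives O(¬w → ¬m) and premise 1 gives O(w → ¬m), so O(¬m) either way.
Applying K to premise 9 (O(¬m → ¬d)) and O(¬m) yields O(¬d).
Premise 6 is O(¬d → g); since O(¬d), deontic closure gives O(g).
Applying K to premise 10 (O(g → k)) and O(g) yields O(k).
The contrapositive of premise 3 (O(c → ¬k)) is O(k → ¬c), and O(k) is already established, so O(¬c).
Premises 4, 5, 7, 8 do not contribute to this derivation.
So O(¬c) follows.

Yes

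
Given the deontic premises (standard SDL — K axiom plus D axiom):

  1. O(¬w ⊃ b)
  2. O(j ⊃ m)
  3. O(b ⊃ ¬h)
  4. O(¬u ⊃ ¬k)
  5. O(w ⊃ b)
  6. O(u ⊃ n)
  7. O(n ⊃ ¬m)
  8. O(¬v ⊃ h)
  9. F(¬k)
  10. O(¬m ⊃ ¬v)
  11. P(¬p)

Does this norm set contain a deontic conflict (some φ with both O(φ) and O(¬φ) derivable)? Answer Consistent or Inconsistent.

Inconsistent

Premises 5 and 1 are O(w ⊃ b) and O(¬w ⊃ b); every ideal world satisfies w or ¬w, so in either case b holds — hence O(b).
Applying K to premise 3 (O(b ⊃ ¬h)) and O(b) yields O(¬h).
Premise 8 is O(¬v ⊃ h); contrapositively O(¬h ⊃ v). Since O(¬h) holds, K gives O(v).
The contrapositive of premise 10 (O(¬m ⊃ ¬v)) is O(v ⊃ m), and O(v) is already established, so O(m).
Premise 7 is O(n ⊃ ¬m); contrapositively O(m ⊃ ¬n). Since O(m) holds, K gives O(¬n).
Premise 6 is O(u ⊃ n); contrapositively O(¬n ⊃ ¬u). Since O(¬n) holds, K gives O(¬u).
Applying K to premise 4 (O(¬u ⊃ ¬k)) and O(¬u) yields O(¬k).
But premise 9, F(¬k), means O(k).
We now have both O(¬k) and O(k) — k is simultaneously obligatory and forbidden, violating the D-axiom.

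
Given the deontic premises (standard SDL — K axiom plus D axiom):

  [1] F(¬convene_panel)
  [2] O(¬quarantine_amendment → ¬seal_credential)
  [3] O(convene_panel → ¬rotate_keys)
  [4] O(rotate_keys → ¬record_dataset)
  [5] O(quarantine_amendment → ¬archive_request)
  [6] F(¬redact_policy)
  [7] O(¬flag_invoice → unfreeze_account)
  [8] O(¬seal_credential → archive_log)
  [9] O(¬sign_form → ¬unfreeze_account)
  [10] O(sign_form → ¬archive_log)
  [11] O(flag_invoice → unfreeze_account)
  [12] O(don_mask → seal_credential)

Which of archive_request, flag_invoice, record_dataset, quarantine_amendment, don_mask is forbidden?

By case analysis on ¬flag_invoice: premise 7 gives O(¬flag_invoice → unfreeze_account) and premise 11 gives O(flag_invoice → unfreeze_account), so O(unfreeze_account) either way.
Premise 9 is O(¬sign_form → ¬unfreeze_account); contrapositively O(unfreeze_account → sign_form). Since O(unfreeze_account) holds, K gives O(sign_form).
Applying K to premise 10 (O(sign_form → ¬archive_log)) and O(sign_form) yields O(¬archive_log).
Premise 8, O(¬seal_credential → archive_log), contraposes to O(¬archive_log → seal_credential); with O(¬archive_log) we get O(seal_credential).
The contrapositive of premise 2 (O(¬quarantine_amendment → ¬seal_credential)) is O(seal_credential → quarantine_amendment), and O(seal_credential) is already established, so O(quarantine_amendment).
From O(quarantine_amendment) and premise 5, O(quarantine_amendment → ¬archive_request), we obtain O(¬archive_request).
So O(¬archive_request) holds, i.e. archive_request is forbidden. None of the other listed options is forbidden under the premises.

archive_request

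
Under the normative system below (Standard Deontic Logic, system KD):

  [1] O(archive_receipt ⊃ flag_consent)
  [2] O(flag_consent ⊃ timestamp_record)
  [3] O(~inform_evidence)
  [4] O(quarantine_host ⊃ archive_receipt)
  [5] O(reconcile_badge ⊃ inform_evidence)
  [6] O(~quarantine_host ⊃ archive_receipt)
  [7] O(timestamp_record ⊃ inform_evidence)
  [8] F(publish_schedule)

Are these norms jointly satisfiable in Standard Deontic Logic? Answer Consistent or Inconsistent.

Premises 4 and 6 cover both cases: O(quarantine_host ⊃ archive_receipt) and O(~quarantine_host ⊃ archive_receipt). Since quarantine_host ∨ ~quarantine_host is a tautology, O(archive_receipt) follows.
With premise 1, O(archive_receipt ⊃ flag_consent), the K-axiom yields O(flag_consent).
Applying K to premise 2 (O(flag_consent ⊃ timestamp_record)) and O(flag_consent) yields O(timestamp_record).
Premise 7 is O(timestamp_record ⊃ inform_evidence); since O(timestamp_record), deontic closure gives O(inform_evidence).
However, premise 3 gives O(~inform_evidence).
We now have both O(inform_evidence) and O(~inform_evidence) — inform_evidence is simultaneously obligatory and forbidden, violating the D-axiom.

Inconsistent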